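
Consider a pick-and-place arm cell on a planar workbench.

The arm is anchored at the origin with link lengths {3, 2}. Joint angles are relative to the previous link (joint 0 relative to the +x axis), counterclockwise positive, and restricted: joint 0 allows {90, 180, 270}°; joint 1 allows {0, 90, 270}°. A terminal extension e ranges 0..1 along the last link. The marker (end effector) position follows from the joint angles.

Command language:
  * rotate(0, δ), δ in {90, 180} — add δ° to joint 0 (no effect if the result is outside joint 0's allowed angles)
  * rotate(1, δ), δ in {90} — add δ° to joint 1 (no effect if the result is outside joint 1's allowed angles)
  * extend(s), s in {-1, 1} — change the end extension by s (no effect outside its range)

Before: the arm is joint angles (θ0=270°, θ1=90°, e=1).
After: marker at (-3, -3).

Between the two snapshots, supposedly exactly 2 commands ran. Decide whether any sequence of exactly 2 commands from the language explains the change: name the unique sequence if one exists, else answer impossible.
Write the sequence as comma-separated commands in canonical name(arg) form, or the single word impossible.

rotate(0, 180), rotate(0, 90)

key: order matters: swapping rotate(0, 180) and rotate(0, 90) lands elsewhere
begin: joint angles (θ0=270°, θ1=90°, e=1)
[1] after rotate(0, 180): joint angles (θ0=90°, θ1=90°, e=1)
[2] after rotate(0, 90): joint angles (θ0=180°, θ1=90°, e=1)
uniquely the one of 25 2-step routes that fits.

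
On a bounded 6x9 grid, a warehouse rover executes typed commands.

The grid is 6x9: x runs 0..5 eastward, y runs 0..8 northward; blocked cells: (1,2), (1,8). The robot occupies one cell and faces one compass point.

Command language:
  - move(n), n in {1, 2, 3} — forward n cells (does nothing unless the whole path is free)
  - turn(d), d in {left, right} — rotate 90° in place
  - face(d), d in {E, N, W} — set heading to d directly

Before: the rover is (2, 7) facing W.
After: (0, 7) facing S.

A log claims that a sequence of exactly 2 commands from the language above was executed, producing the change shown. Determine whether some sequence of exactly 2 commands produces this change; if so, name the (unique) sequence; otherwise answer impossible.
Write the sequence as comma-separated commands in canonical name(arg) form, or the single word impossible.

key: cell and facing (now S) both changed — the 2 commands mix motion and turning
start: (2, 7) facing W
step 1 (move(2)): (0, 7) facing W
step 2 (turn(left)): (0, 7) facing S
no rival 2-sequence matches.

move(2), turn(left)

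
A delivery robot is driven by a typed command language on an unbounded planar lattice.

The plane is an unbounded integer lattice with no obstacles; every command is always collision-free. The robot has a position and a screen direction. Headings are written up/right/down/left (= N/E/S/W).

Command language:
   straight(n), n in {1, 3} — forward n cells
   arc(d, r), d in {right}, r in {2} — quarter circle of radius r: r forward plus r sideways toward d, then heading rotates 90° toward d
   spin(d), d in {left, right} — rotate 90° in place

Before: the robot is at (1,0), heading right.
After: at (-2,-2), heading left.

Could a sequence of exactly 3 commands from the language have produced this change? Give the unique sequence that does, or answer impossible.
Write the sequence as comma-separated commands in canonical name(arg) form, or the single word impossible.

spin(right), arc(right, 2), straight(1)

key: cell and facing (now W) both changed — the 3 commands mix motion and turning
begin: at (1,0), heading right
step 1 (spin(right)): at (1,0), heading down
step 2 (arc(right, 2)): at (-1,-2), heading left
step 3 (straight(1)): at (-2,-2), heading left
no rival 3-sequence matches.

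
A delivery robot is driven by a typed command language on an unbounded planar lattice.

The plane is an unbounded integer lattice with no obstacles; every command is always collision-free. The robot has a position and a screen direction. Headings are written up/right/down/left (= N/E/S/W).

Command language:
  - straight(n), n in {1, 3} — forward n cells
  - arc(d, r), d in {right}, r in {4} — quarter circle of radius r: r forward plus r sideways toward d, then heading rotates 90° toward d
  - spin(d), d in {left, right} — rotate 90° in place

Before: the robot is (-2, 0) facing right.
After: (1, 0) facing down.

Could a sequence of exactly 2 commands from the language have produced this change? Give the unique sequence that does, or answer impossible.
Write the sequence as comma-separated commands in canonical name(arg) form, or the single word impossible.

key: cell and facing (now S) both changed — the 2 commands mix motion and turning
begin: (-2, 0) facing right
t=1 straight(3) ⇒ (1, 0) facing right
t=2 spin(right) ⇒ (1, 0) facing down
no rival 2-sequence matches.

straight(3), spin(right)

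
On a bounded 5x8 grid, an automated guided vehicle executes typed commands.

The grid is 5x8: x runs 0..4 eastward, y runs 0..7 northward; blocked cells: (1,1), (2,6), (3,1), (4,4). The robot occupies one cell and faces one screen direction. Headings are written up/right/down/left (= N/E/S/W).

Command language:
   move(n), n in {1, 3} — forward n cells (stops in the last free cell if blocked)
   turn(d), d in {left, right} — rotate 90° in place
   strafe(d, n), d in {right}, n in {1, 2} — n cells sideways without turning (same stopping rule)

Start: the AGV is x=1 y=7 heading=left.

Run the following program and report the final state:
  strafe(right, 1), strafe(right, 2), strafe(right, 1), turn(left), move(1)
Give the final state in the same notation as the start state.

from: x=1 y=7 heading=left
step 1 (strafe(right, 1)): x=1 y=7 heading=left
step 2 (strafe(right, 2)): x=1 y=7 heading=left
step 3 (strafe(right, 1)): x=1 y=7 heading=left
step 4 (turn(left)): x=1 y=7 heading=down
step 5 (move(1)): x=1 y=6 heading=down

x=1 y=6 heading=down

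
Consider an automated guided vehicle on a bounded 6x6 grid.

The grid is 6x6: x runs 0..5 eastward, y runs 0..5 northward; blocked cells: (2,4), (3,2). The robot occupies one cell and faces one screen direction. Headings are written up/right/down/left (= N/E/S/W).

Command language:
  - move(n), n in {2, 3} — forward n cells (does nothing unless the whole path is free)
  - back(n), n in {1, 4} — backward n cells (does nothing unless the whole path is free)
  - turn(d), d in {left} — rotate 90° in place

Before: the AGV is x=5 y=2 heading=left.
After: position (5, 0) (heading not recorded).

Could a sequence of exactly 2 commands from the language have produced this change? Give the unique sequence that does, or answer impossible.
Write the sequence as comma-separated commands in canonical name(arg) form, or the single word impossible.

key: running move(2) before turn(left) would end elsewhere — order is forced
t0: x=5 y=2 heading=left
step 1 (turn(left)): x=5 y=2 heading=down
step 2 (move(2)): x=5 y=0 heading=down
all 25 alternatives checked — unique.

turn(left), move(2)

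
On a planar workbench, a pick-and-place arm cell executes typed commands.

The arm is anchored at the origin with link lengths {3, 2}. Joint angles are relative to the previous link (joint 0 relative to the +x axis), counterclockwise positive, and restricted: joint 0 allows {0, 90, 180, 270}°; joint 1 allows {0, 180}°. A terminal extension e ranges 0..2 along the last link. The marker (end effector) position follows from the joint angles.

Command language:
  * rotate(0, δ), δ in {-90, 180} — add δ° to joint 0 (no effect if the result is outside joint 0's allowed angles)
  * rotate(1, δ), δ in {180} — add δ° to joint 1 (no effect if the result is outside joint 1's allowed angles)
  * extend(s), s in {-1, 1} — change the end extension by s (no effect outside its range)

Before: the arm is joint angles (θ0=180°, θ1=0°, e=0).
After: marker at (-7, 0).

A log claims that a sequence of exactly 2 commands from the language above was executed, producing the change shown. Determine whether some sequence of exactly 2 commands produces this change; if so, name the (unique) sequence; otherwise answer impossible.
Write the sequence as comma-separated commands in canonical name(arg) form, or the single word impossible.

extend(1), extend(1)

initial: joint angles (θ0=180°, θ1=0°, e=0)
t=1 extend(1) ⇒ joint angles (θ0=180°, θ1=0°, e=1)
t=2 extend(1) ⇒ joint angles (θ0=180°, θ1=0°, e=2)
no rival 2-sequence matches.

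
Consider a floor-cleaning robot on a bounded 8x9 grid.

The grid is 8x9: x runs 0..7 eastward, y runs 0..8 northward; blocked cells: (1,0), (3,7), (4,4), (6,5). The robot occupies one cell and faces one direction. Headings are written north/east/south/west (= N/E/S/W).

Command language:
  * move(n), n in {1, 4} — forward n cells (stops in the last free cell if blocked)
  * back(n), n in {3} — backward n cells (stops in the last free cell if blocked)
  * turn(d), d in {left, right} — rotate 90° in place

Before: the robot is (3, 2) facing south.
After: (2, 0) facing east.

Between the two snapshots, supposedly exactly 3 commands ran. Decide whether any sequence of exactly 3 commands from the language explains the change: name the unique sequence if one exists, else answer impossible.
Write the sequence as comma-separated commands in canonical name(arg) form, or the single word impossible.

move(4), turn(left), back(3)

key: move(4) runs into the grid edge before its full distance
from: (3, 2) facing south
t=1 move(4) ⇒ (3, 0) facing south
t=2 turn(left) ⇒ (3, 0) facing east
t=3 back(3) ⇒ (2, 0) facing east
no other 3-command option fits: unique.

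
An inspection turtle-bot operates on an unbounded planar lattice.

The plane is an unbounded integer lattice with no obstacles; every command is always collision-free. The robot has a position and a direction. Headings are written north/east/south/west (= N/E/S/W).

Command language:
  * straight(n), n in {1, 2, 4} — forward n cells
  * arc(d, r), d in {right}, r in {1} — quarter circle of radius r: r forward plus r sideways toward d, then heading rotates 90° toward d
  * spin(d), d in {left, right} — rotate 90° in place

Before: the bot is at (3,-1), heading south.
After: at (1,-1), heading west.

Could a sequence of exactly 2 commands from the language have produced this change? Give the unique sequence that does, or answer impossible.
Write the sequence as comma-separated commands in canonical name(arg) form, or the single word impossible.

spin(right), straight(2)

key: cell and facing (now W) both changed — the 2 commands mix motion and turning
begin: at (3,-1), heading south
t=1 spin(right) ⇒ at (3,-1), heading west
t=2 straight(2) ⇒ at (1,-1), heading west
all 36 alternatives checked — unique.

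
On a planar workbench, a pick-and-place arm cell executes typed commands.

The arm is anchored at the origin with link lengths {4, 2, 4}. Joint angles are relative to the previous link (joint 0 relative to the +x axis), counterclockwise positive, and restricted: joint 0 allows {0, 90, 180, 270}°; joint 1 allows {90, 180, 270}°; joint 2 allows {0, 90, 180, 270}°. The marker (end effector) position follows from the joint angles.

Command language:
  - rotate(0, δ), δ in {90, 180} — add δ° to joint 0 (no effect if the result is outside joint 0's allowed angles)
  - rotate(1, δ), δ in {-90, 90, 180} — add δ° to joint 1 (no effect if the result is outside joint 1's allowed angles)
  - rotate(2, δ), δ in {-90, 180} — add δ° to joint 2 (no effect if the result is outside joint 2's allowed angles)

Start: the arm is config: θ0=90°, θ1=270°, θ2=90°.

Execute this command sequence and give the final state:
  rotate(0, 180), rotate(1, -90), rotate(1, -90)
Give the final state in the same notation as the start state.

config: θ0=270°, θ1=90°, θ2=90°

initial: config: θ0=90°, θ1=270°, θ2=90°
t=1 rotate(0, 180) ⇒ config: θ0=270°, θ1=270°, θ2=90°
t=2 rotate(1, -90) ⇒ config: θ0=270°, θ1=180°, θ2=90°
t=3 rotate(1, -90) ⇒ config: θ0=270°, θ1=90°, θ2=90°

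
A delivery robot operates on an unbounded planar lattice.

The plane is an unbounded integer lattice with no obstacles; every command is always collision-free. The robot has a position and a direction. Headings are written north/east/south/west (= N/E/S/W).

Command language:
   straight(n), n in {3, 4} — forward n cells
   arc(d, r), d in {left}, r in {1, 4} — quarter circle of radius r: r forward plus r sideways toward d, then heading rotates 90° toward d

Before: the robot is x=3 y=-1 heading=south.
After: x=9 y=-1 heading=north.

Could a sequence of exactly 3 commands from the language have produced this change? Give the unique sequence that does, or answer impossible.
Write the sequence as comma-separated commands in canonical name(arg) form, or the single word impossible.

arc(left, 1), straight(4), arc(left, 1)

key: cell and facing (now N) both changed — the 3 commands mix motion and turning
begin: x=3 y=-1 heading=south
[1] after arc(left, 1): x=4 y=-2 heading=east
[2] after straight(4): x=8 y=-2 heading=east
[3] after arc(left, 1): x=9 y=-1 heading=north
no other 3-command option fits: unique.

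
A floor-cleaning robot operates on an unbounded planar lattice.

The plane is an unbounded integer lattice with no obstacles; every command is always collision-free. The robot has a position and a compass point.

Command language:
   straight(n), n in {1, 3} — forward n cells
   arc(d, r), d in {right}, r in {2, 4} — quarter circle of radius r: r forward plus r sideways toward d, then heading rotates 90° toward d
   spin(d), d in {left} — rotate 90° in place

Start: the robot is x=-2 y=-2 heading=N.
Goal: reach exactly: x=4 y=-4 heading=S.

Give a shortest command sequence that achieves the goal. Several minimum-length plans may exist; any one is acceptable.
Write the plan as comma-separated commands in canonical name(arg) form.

arc(right, 2), arc(right, 4)

from: x=-2 y=-2 heading=N
[1] after arc(right, 2): x=0 y=0 heading=E
[2] after arc(right, 4): x=4 y=-4 heading=S
minimal: 2 command(s), checked below 2.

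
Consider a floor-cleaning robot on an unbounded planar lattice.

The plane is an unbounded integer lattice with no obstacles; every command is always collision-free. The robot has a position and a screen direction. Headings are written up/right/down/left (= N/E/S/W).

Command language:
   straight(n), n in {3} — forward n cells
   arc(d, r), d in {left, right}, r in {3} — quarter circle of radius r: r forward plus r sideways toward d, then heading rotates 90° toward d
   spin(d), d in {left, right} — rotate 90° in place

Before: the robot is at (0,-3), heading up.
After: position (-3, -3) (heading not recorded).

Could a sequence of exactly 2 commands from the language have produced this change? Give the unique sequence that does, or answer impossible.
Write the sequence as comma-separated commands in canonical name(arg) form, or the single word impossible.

key: running straight(3) before spin(left) would end elsewhere — order is forced
t0: at (0,-3), heading up
[1] after spin(left): at (0,-3), heading left
[2] after straight(3): at (-3,-3), heading left
all 25 alternatives checked — unique.

spin(left), straight(3)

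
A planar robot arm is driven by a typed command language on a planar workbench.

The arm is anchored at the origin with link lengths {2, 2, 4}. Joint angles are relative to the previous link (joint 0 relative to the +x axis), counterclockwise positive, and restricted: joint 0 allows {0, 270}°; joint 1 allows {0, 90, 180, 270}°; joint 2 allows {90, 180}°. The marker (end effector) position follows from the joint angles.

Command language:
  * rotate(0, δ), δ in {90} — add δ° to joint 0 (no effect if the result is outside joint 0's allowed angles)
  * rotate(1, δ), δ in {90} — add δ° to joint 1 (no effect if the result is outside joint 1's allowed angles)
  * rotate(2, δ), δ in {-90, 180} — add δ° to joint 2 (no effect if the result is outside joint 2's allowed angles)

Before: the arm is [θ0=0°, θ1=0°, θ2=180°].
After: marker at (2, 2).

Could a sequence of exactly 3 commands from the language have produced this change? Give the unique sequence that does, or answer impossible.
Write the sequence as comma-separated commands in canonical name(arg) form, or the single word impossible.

begin: [θ0=0°, θ1=0°, θ2=180°]
t=1 rotate(1, 90) ⇒ [θ0=0°, θ1=90°, θ2=180°]
t=2 rotate(1, 90) ⇒ [θ0=0°, θ1=180°, θ2=180°]
t=3 rotate(1, 90) ⇒ [θ0=0°, θ1=270°, θ2=180°]
no rival 3-sequence matches.

rotate(1, 90), rotate(1, 90), rotate(1, 90)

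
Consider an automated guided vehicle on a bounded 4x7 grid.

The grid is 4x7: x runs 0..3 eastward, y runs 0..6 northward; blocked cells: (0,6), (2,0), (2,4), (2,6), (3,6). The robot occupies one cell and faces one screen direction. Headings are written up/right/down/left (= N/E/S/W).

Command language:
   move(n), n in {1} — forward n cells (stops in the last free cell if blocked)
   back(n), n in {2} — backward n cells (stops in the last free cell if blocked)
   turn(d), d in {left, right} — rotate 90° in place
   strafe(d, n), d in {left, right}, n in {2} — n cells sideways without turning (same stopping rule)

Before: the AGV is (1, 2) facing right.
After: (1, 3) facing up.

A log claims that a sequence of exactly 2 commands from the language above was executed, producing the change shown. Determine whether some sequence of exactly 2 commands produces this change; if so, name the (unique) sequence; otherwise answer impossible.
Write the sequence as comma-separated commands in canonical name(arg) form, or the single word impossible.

turn(left), move(1)

key: order matters: swapping turn(left) and move(1) lands elsewhere
begin: (1, 2) facing right
[1] after turn(left): (1, 2) facing up
[2] after move(1): (1, 3) facing up
uniquely the one of 36 2-step routes that fits.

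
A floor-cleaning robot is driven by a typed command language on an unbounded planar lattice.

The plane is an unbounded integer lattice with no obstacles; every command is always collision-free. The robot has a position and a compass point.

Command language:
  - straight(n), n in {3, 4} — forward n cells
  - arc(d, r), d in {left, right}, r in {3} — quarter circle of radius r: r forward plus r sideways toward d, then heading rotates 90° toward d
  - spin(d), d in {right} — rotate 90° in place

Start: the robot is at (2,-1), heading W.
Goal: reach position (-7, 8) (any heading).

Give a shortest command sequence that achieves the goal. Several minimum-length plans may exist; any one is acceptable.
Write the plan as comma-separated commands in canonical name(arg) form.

arc(right, 3), arc(left, 3), arc(right, 3)

begin: at (2,-1), heading W
t=1 arc(right, 3) ⇒ at (-1,2), heading N
t=2 arc(left, 3) ⇒ at (-4,5), heading W
t=3 arc(right, 3) ⇒ at (-7,8), heading N
nothing shorter than 3 reaches the goal.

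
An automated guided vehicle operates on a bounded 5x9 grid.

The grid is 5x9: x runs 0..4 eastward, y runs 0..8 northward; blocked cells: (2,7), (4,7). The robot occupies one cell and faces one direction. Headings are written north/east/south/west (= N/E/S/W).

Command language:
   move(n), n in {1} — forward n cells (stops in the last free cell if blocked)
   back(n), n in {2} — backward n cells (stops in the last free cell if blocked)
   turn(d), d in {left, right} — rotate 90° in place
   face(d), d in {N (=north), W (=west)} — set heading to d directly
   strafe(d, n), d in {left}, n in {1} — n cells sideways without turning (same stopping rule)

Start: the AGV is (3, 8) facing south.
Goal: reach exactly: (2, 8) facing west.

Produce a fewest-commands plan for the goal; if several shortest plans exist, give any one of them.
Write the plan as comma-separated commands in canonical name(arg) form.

face(W), move(1)

start: (3, 8) facing south
[1] after face(W): (3, 8) facing west
[2] after move(1): (2, 8) facing west
shorter routes all fall short; 2 is best.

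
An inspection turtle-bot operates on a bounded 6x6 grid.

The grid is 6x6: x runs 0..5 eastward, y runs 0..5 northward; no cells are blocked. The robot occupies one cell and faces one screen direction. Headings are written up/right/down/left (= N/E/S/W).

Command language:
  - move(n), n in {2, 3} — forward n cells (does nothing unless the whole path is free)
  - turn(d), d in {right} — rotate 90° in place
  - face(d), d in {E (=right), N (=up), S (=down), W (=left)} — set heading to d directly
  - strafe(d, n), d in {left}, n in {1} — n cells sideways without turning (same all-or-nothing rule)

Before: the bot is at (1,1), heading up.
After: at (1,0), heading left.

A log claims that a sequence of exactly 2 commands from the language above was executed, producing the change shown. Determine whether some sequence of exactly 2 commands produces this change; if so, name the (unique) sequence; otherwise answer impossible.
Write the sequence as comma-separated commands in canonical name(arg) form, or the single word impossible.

key: position moved to (1,0) AND the heading swung to W — translation plus rotation needed
from: at (1,1), heading up
t=1 face(W) ⇒ at (1,1), heading left
t=2 strafe(left, 1) ⇒ at (1,0), heading left
no rival 2-sequence matches.

face(W), strafe(left, 1)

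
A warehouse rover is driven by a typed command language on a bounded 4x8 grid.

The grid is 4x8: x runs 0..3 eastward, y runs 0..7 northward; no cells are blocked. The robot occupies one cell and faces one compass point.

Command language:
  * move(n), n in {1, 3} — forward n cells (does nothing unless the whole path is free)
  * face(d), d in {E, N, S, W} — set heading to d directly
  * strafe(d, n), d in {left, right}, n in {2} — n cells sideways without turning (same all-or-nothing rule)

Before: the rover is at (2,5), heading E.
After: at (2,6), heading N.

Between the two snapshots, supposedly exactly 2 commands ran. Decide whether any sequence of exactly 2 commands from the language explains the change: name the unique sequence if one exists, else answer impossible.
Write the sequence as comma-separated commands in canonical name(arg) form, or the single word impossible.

key: position moved to (2,6) AND the heading swung to N — translation plus rotation needed
initial: at (2,5), heading E
1. face(N) → at (2,5), heading N
2. move(1) → at (2,6), heading N
no rival 2-sequence matches.

face(N), move(1)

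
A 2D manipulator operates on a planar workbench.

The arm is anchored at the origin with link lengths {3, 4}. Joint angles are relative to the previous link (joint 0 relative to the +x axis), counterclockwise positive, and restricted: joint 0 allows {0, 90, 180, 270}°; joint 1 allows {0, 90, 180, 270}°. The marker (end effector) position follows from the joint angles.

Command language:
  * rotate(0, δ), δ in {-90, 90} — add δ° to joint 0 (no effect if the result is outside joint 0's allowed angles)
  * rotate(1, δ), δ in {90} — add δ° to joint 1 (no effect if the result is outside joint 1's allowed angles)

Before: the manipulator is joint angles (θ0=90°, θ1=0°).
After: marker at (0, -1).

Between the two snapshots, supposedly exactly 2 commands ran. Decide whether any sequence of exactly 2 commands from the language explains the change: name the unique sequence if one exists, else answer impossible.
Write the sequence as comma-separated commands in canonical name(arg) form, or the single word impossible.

rotate(1, 90), rotate(1, 90)

t0: joint angles (θ0=90°, θ1=0°)
step 1 (rotate(1, 90)): joint angles (θ0=90°, θ1=90°)
step 2 (rotate(1, 90)): joint angles (θ0=90°, θ1=180°)
uniquely the one of 9 2-step routes that fits.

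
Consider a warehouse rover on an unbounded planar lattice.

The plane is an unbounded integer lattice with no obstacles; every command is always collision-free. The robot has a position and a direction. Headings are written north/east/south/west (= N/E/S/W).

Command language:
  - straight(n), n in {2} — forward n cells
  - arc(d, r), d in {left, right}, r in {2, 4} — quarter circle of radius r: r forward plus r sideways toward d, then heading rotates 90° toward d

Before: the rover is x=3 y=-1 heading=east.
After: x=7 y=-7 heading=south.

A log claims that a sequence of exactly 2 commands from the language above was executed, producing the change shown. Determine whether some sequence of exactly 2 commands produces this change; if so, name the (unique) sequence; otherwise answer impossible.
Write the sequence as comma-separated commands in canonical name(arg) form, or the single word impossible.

arc(right, 4), straight(2)

key: order matters: swapping arc(right, 4) and straight(2) lands elsewhere
from: x=3 y=-1 heading=east
[1] after arc(right, 4): x=7 y=-5 heading=south
[2] after straight(2): x=7 y=-7 heading=south
uniquely the one of 25 2-step routes that fits.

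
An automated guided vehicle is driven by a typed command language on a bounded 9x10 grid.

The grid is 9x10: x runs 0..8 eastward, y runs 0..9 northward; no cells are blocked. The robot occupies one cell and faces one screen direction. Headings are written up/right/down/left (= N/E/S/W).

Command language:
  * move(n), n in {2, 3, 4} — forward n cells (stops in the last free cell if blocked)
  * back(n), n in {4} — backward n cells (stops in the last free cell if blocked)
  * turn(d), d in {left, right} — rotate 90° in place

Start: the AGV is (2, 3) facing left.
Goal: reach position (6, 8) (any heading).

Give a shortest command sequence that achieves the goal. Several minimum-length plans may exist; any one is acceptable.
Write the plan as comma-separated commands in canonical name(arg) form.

start: (2, 3) facing left
t=1 back(4) ⇒ (6, 3) facing left
t=2 turn(right) ⇒ (6, 3) facing up
t=3 move(2) ⇒ (6, 5) facing up
t=4 move(3) ⇒ (6, 8) facing up
shorter routes all fall short; 4 is best.

back(4), turn(right), move(2), move(3)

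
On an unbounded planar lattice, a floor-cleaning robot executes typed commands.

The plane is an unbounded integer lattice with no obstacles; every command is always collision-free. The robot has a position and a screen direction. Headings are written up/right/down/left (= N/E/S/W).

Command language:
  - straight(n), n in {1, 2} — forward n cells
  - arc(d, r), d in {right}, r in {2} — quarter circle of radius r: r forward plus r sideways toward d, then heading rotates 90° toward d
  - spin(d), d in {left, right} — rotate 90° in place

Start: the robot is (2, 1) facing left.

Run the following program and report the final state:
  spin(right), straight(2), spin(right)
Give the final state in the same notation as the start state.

from: (2, 1) facing left
[1] after spin(right): (2, 1) facing up
[2] after straight(2): (2, 3) facing up
[3] after spin(right): (2, 3) facing right

(2, 3) facing right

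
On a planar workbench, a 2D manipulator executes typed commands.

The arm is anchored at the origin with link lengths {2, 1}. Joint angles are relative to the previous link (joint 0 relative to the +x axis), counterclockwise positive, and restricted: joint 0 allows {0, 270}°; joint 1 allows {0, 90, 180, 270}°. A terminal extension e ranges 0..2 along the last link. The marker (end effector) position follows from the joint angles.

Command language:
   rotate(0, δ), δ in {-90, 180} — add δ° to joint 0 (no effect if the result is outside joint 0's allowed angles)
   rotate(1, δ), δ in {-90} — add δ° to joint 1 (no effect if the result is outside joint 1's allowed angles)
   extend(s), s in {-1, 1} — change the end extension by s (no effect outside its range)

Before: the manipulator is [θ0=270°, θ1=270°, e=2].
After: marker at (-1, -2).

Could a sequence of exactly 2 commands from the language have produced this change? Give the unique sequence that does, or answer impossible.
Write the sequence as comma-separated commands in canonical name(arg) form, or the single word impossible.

extend(-1), extend(-1)

begin: [θ0=270°, θ1=270°, e=2]
1. extend(-1) → [θ0=270°, θ1=270°, e=1]
2. extend(-1) → [θ0=270°, θ1=270°, e=0]
no other 2-command option fits: unique.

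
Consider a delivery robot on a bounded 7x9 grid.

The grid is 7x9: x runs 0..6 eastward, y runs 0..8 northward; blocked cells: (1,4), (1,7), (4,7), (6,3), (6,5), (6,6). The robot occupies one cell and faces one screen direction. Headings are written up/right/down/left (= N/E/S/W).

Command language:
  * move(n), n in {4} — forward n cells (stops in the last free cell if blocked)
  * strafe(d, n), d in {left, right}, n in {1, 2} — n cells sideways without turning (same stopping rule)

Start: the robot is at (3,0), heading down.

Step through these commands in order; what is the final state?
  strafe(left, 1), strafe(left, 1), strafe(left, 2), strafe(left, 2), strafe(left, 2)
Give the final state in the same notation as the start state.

at (6,0), heading down

start: at (3,0), heading down
1. strafe(left, 1) → at (4,0), heading down
2. strafe(left, 1) → at (5,0), heading down
3. strafe(left, 2) → at (6,0), heading down
4. strafe(left, 2) → at (6,0), heading down
5. strafe(left, 2) → at (6,0), heading down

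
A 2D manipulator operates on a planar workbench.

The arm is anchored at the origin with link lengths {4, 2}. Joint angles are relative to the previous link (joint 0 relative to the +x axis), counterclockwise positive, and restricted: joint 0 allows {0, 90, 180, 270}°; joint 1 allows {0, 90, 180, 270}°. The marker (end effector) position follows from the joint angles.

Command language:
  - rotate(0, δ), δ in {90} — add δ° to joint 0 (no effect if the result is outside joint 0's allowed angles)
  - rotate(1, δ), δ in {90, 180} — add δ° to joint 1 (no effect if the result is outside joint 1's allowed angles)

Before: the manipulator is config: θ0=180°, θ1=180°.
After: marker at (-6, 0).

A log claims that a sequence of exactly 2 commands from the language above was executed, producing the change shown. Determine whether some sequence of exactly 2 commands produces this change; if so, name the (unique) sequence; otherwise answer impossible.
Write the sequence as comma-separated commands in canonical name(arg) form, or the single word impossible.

initial: config: θ0=180°, θ1=180°
[1] after rotate(1, 90): config: θ0=180°, θ1=270°
[2] after rotate(1, 90): config: θ0=180°, θ1=0°
uniquely the one of 9 2-step routes that fits.

rotate(1, 90), rotate(1, 90)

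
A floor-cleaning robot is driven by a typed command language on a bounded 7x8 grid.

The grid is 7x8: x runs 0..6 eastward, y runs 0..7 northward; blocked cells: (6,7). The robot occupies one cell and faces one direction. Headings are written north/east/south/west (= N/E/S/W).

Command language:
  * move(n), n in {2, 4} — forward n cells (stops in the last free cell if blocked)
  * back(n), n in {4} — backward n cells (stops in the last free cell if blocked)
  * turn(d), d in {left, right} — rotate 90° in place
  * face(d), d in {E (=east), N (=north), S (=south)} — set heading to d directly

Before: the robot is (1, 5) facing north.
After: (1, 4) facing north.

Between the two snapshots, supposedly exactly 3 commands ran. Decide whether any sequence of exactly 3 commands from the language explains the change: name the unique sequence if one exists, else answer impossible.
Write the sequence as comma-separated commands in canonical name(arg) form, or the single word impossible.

back(4), back(4), move(4)

key: order matters: swapping back(4) and move(4) lands elsewhere
begin: (1, 5) facing north
t=1 back(4) ⇒ (1, 1) facing north
t=2 back(4) ⇒ (1, 0) facing north
t=3 move(4) ⇒ (1, 4) facing north
uniquely the one of 512 3-step routes that fits.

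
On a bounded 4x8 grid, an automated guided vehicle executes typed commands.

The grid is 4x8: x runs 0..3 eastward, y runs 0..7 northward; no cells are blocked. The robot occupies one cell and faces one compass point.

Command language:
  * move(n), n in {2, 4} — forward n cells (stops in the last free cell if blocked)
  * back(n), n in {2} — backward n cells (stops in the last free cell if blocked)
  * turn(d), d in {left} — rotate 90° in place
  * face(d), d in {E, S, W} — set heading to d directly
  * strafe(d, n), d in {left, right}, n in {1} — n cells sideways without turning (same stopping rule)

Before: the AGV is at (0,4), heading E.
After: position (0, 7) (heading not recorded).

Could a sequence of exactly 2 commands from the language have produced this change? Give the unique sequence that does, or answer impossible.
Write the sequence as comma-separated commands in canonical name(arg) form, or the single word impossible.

turn(left), move(4)

key: order matters: swapping turn(left) and move(4) lands elsewhere
begin: at (0,4), heading E
[1] after turn(left): at (0,4), heading N
[2] after move(4): at (0,7), heading N
no other 2-command option fits: unique.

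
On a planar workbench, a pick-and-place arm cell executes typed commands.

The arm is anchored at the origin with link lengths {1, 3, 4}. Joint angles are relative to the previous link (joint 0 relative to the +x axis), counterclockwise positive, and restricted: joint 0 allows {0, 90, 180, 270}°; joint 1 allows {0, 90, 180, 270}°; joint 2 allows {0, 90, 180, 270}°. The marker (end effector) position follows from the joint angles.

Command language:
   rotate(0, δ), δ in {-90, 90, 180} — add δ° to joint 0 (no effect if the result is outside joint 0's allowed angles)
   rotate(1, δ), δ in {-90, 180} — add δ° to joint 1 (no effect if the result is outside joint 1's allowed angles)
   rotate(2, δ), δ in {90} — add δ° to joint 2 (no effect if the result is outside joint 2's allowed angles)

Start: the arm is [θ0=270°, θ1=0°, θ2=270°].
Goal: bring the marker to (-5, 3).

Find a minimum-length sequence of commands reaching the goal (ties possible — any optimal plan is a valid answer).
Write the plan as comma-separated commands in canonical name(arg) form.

rotate(0, -90), rotate(2, 90), rotate(2, 90), rotate(1, -90)

t0: [θ0=270°, θ1=0°, θ2=270°]
t=1 rotate(0, -90) ⇒ [θ0=180°, θ1=0°, θ2=270°]
t=2 rotate(2, 90) ⇒ [θ0=180°, θ1=0°, θ2=0°]
t=3 rotate(2, 90) ⇒ [θ0=180°, θ1=0°, θ2=90°]
t=4 rotate(1, -90) ⇒ [θ0=180°, θ1=270°, θ2=90°]
shorter routes all fall short; 4 is best.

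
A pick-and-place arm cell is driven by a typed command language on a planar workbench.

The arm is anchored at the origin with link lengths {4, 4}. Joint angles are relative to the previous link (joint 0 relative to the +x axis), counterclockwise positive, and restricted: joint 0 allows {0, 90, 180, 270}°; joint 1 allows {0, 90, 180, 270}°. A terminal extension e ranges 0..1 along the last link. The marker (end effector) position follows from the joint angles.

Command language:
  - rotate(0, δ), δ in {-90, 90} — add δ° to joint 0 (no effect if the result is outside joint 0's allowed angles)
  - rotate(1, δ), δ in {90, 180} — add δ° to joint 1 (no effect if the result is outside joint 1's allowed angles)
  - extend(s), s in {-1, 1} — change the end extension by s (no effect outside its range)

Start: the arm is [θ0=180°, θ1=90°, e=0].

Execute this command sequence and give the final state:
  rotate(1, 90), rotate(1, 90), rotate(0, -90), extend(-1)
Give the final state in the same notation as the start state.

[θ0=90°, θ1=270°, e=0]

begin: [θ0=180°, θ1=90°, e=0]
step 1 (rotate(1, 90)): [θ0=180°, θ1=180°, e=0]
step 2 (rotate(1, 90)): [θ0=180°, θ1=270°, e=0]
step 3 (rotate(0, -90)): [θ0=90°, θ1=270°, e=0]
step 4 (extend(-1)): [θ0=90°, θ1=270°, e=0]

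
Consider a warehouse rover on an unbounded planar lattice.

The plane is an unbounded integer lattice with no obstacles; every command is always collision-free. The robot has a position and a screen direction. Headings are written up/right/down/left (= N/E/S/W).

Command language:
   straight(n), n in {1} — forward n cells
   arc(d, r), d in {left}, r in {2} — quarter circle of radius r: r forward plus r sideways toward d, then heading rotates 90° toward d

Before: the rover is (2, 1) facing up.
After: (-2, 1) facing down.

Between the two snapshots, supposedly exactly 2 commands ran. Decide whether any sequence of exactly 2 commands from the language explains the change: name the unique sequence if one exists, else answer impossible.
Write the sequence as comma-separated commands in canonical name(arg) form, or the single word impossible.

arc(left, 2), arc(left, 2)

key: position moved to (-2,1) AND the heading swung to S — translation plus rotation needed
begin: (2, 1) facing up
step 1 (arc(left, 2)): (0, 3) facing left
step 2 (arc(left, 2)): (-2, 1) facing down
all 4 alternatives checked — unique.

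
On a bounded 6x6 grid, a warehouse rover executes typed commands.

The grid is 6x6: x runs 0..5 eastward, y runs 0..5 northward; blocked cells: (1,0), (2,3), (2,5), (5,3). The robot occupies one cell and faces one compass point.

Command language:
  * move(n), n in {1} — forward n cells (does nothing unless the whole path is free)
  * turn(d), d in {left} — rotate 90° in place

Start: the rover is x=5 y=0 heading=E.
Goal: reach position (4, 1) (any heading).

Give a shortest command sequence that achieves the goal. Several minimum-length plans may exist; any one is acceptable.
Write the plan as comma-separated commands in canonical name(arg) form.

turn(left), move(1), turn(left), move(1)

start: x=5 y=0 heading=E
[1] after turn(left): x=5 y=0 heading=N
[2] after move(1): x=5 y=1 heading=N
[3] after turn(left): x=5 y=1 heading=W
[4] after move(1): x=4 y=1 heading=W
no 3-step plan works, so 4 is optimal.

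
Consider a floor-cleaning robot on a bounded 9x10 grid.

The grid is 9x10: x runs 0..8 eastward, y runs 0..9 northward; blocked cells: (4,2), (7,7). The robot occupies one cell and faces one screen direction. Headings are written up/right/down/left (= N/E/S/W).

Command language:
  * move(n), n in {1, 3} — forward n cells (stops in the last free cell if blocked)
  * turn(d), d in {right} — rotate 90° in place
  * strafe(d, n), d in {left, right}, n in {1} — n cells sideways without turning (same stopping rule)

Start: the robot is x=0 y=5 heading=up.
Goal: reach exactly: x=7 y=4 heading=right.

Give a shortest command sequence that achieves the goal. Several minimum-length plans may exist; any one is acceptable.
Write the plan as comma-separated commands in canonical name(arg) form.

start: x=0 y=5 heading=up
1. turn(right) → x=0 y=5 heading=right
2. move(3) → x=3 y=5 heading=right
3. move(3) → x=6 y=5 heading=right
4. move(1) → x=7 y=5 heading=right
5. strafe(right, 1) → x=7 y=4 heading=right
nothing shorter than 5 reaches the goal.

turn(right), move(3), move(3), move(1), strafe(right, 1)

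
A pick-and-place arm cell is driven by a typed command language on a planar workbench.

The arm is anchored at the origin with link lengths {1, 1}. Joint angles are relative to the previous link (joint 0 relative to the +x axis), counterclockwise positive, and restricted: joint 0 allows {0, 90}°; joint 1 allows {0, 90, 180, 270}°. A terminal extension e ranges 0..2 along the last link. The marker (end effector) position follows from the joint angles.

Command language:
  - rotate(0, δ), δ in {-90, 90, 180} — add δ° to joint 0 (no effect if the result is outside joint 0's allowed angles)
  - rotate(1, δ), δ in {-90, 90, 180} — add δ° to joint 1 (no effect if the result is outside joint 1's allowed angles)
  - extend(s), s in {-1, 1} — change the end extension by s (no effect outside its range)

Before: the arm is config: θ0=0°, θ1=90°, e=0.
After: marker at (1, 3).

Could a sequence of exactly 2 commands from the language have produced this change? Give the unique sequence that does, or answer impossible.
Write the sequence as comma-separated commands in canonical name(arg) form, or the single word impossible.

extend(1), extend(1)

start: config: θ0=0°, θ1=90°, e=0
step 1 (extend(1)): config: θ0=0°, θ1=90°, e=1
step 2 (extend(1)): config: θ0=0°, θ1=90°, e=2
no rival 2-sequence matches.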